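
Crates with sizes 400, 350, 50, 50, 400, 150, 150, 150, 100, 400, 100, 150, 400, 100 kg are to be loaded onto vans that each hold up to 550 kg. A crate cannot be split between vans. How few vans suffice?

6

Total = 400 + 400 + 400 + 400 + 350 + 150 + 150 + 150 + 150 + 100 + 100 + 100 + 50 + 50 = 2950 kg.
Lower bound: ⌈2950/550⌉ = 6 vans.
A packing using 6 vans:
  van 1: 400 + 150 = 550
  van 2: 400 + 150 = 550
  van 3: 400 + 150 = 550
  van 4: 400 + 150 = 550
  van 5: 350 + 100 + 100 = 550
  van 6: 100 + 50 + 50 = 200
This matches the lower bound, so 6 is optimal.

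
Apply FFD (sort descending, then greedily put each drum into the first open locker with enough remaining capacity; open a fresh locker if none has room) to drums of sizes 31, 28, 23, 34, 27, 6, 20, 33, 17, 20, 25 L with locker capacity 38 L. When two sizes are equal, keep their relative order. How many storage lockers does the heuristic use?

Sorted descending: 34, 33, 31, 28, 27, 25, 23, 20, 20, 17, 6.
  34 → locker 1 (new)  [load 34/38]
  33 → locker 2 (new)  [load 33/38]
  31 → locker 3 (new)  [load 31/38]
  28 → locker 4 (new)  [load 28/38]
  27 → locker 5 (new)  [load 27/38]
  25 → locker 6 (new)  [load 25/38]
  23 → locker 7 (new)  [load 23/38]
  20 → locker 8 (new)  [load 20/38]
  20 → locker 9 (new)  [load 20/38]
  17 → locker 8  [load 37/38]
  6 → locker 3  [load 37/38]
9 storage lockers opened.

9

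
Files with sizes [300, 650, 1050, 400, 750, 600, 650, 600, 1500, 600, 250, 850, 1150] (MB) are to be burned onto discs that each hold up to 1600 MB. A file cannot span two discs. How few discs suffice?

7

Total = 1500 + 1150 + 1050 + 850 + 750 + 650 + 650 + 600 + 600 + 600 + 400 + 300 + 250 = 9350 MB.
Lower bound: ⌈9350/1600⌉ = 6 discs.
A packing using 7 discs:
  disc 1: 1500 = 1500
  disc 2: 1150 + 400 = 1550
  disc 3: 1050 + 300 + 250 = 1600
  disc 4: 850 + 750 = 1600
  disc 5: 650 + 650 = 1300
  disc 6: 600 + 600 = 1200
  disc 7: 600 = 600
No arrangement into 6 discs stays within capacity, so 7 is optimal.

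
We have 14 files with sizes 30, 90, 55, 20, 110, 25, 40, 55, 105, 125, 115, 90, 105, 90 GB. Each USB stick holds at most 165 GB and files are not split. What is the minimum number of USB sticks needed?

8

Total = 125 + 115 + 110 + 105 + 105 + 90 + 90 + 90 + 55 + 55 + 40 + 30 + 25 + 20 = 1055 GB.
Lower bound: ⌈1055/165⌉ = 7 USB sticks.
Also, 8 files each exceed 165/2 GB, and no two of those can share a USB stick, so at least 8 USB sticks are needed.
A packing using 8 USB sticks:
  USB stick 1: 125 + 40 = 165
  USB stick 2: 115 + 30 + 20 = 165
  USB stick 3: 110 + 55 = 165
  USB stick 4: 105 + 55 = 160
  USB stick 5: 105 + 25 = 130
  USB stick 6: 90 = 90
  USB stick 7: 90 = 90
  USB stick 8: 90 = 90
This matches the lower bound, so 8 is optimal.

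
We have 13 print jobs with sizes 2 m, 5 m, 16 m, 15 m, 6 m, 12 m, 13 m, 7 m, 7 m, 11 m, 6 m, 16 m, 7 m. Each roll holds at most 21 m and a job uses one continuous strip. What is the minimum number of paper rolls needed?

7

Total = 16 + 16 + 15 + 13 + 12 + 11 + 7 + 7 + 7 + 6 + 6 + 5 + 2 = 123 m.
Lower bound: ⌈123/21⌉ = 6 paper rolls.
A packing using 7 paper rolls:
  roll 1: 16 + 5 = 21
  roll 2: 16 + 2 = 18
  roll 3: 15 + 6 = 21
  roll 4: 13 + 7 = 20
  roll 5: 12 + 7 = 19
  roll 6: 11 + 7 = 18
  roll 7: 6 = 6
No arrangement into 6 paper rolls stays within capacity, so 7 is optimal.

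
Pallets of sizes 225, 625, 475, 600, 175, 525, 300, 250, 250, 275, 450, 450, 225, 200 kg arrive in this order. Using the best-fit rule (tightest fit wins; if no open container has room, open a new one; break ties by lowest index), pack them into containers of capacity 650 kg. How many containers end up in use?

  225 → container 1 (new)  [load 225/650]
  625 → container 2 (new)  [load 625/650]
  475 → container 3 (new)  [load 475/650]
  600 → container 4 (new)  [load 600/650]
  175 → container 3  [load 650/650]
  525 → container 5 (new)  [load 525/650]
  300 → container 1  [load 525/650]
  250 → container 6 (new)  [load 250/650]
  250 → container 6  [load 500/650]
  275 → container 7 (new)  [load 275/650]
  450 → container 8 (new)  [load 450/650]
  450 → container 9 (new)  [load 450/650]
  225 → container 7  [load 500/650]
  200 → container 8  [load 650/650]
9 containers opened.

9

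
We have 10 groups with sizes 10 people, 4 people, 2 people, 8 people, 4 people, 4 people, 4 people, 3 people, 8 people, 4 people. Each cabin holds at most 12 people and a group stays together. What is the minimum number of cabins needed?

Total = 10 + 8 + 8 + 4 + 4 + 4 + 4 + 4 + 3 + 2 = 51 people.
Lower bound: ⌈51/12⌉ = 5 cabins.
A packing using 5 cabins:
  cabin 1: 10 + 2 = 12
  cabin 2: 8 + 4 = 12
  cabin 3: 8 + 4 = 12
  cabin 4: 4 + 4 + 4 = 12
  cabin 5: 3 = 3
This matches the lower bound, so 5 is optimal.

5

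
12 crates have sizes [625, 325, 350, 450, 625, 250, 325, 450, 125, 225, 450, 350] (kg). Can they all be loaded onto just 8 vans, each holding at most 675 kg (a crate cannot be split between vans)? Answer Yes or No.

A valid assignment using 8 vans:
  van 1: 625 = 625
  van 2: 625 = 625
  van 3: 450 + 225 = 675
  van 4: 450 + 125 = 575
  van 5: 450 = 450
  van 6: 350 + 325 = 675
  van 7: 350 + 325 = 675
  van 8: 250 = 250
Every load is within 675 kg, so 8 vans suffice.

Yes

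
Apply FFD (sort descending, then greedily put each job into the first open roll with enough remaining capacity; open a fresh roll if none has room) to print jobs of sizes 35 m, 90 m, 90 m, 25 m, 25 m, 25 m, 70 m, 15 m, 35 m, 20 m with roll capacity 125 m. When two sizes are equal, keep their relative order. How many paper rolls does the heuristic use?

4

Sorted descending: 90, 90, 70, 35, 35, 25, 25, 25, 20, 15.
  90 → roll 1 (new)  [load 90/125]
  90 → roll 2 (new)  [load 90/125]
  70 → roll 3 (new)  [load 70/125]
  35 → roll 1  [load 125/125]
  35 → roll 2  [load 125/125]
  25 → roll 3  [load 95/125]
  25 → roll 3  [load 120/125]
  25 → roll 4 (new)  [load 25/125]
  20 → roll 4  [load 45/125]
  15 → roll 4  [load 60/125]
4 paper rolls opened.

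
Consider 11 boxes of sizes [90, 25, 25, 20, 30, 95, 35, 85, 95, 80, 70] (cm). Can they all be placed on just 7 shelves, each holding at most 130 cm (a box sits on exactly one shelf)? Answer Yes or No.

A valid assignment using 6 shelves:
  shelf 1: 95 + 35 = 130
  shelf 2: 95 + 30 = 125
  shelf 3: 90 + 25 = 115
  shelf 4: 85 + 25 + 20 = 130
  shelf 5: 80 = 80
  shelf 6: 70 = 70
That uses only 6 ≤ 7, so 7 shelves are enough.

Yes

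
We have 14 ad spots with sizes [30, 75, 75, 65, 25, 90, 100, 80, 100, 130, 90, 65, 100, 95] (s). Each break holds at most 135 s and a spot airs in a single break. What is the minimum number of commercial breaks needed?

Total = 130 + 100 + 100 + 100 + 95 + 90 + 90 + 80 + 75 + 75 + 65 + 65 + 30 + 25 = 1120 s.
Lower bound: ⌈1120/135⌉ = 9 commercial breaks.
Also, 10 ad spots each exceed 135/2 s, and no two of those can share a break, so at least 10 commercial breaks are needed.
A packing using 11 commercial breaks:
  break 1: 130 = 130
  break 2: 100 + 30 = 130
  break 3: 100 + 25 = 125
  break 4: 100 = 100
  break 5: 95 = 95
  break 6: 90 = 90
  break 7: 90 = 90
  break 8: 80 = 80
  break 9: 75 = 75
  break 10: 75 = 75
  break 11: 65 + 65 = 130
No arrangement into 10 commercial breaks stays within capacity, so 11 is optimal.

11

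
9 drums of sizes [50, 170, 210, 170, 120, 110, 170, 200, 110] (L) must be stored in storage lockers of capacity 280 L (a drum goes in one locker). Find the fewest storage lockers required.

6

Total = 210 + 200 + 170 + 170 + 170 + 120 + 110 + 110 + 50 = 1310 L.
Lower bound: ⌈1310/280⌉ = 5 storage lockers.
A packing using 6 storage lockers:
  locker 1: 210 + 50 = 260
  locker 2: 200 = 200
  locker 3: 170 + 110 = 280
  locker 4: 170 + 110 = 280
  locker 5: 170 = 170
  locker 6: 120 = 120
No arrangement into 5 storage lockers stays within capacity, so 6 is optimal.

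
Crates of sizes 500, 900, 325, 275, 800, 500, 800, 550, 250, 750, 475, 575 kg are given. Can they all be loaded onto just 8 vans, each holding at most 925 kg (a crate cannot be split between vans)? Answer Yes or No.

No

Total = 6700 kg; ⌈6700/925⌉ = 8.
9 crates each exceed half the capacity and cannot share a van, forcing at least 9 vans.
At least 9 vans are required, but only 8 are allowed.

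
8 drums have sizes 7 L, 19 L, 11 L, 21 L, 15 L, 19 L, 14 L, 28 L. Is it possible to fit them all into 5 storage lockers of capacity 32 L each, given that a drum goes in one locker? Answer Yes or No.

A valid assignment using 5 storage lockers:
  locker 1: 28 = 28
  locker 2: 21 + 11 = 32
  locker 3: 19 + 7 = 26
  locker 4: 19 = 19
  locker 5: 15 + 14 = 29
Every load is within 32 L, so 5 storage lockers suffice.

Yes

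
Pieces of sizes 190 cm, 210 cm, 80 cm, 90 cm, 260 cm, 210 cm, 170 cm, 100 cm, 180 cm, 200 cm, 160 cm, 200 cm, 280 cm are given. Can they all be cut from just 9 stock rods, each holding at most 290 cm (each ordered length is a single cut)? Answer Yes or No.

No

Total = 2330 cm; ⌈2330/290⌉ = 9.
10 pieces each exceed half the capacity and cannot share a stock rod, forcing at least 10 stock rods.
At least 10 stock rods are required, but only 9 are allowed.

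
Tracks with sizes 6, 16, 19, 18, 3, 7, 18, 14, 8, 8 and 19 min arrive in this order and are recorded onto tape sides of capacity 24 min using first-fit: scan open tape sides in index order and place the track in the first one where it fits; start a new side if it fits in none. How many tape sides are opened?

  6 → side 1 (new)  [load 6/24]
  16 → side 1  [load 22/24]
  19 → side 2 (new)  [load 19/24]
  18 → side 3 (new)  [load 18/24]
  3 → side 2  [load 22/24]
  7 → side 4 (new)  [load 7/24]
  18 → side 5 (new)  [load 18/24]
  14 → side 4  [load 21/24]
  8 → side 6 (new)  [load 8/24]
  8 → side 6  [load 16/24]
  19 → side 7 (new)  [load 19/24]
7 tape sides opened.

7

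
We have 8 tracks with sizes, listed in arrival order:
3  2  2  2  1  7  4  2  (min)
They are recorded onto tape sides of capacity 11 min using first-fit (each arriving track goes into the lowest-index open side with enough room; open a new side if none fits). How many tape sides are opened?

3

  3 → side 1 (new)  [load 3/11]
  2 → side 1  [load 5/11]
  2 → side 1  [load 7/11]
  2 → side 1  [load 9/11]
  1 → side 1  [load 10/11]
  7 → side 2 (new)  [load 7/11]
  4 → side 2  [load 11/11]
  2 → side 3 (new)  [load 2/11]
3 tape sides opened.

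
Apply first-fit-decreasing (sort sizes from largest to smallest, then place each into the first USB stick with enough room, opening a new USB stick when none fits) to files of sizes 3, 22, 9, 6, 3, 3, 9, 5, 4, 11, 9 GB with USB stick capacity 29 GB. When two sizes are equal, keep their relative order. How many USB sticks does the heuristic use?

Sorted descending: 22, 11, 9, 9, 9, 6, 5, 4, 3, 3, 3.
  22 → USB stick 1 (new)  [load 22/29]
  11 → USB stick 2 (new)  [load 11/29]
  9 → USB stick 2  [load 20/29]
  9 → USB stick 2  [load 29/29]
  9 → USB stick 3 (new)  [load 9/29]
  6 → USB stick 1  [load 28/29]
  5 → USB stick 3  [load 14/29]
  4 → USB stick 3  [load 18/29]
  3 → USB stick 3  [load 21/29]
  3 → USB stick 3  [load 24/29]
  3 → USB stick 3  [load 27/29]
3 USB sticks opened.

3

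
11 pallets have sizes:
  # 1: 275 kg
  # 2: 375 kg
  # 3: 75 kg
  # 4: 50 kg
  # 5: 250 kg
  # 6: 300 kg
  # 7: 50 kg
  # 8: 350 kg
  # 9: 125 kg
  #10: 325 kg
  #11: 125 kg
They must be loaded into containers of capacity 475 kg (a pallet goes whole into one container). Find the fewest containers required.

Total = 375 + 350 + 325 + 300 + 275 + 250 + 125 + 125 + 75 + 50 + 50 = 2300 kg.
Lower bound: ⌈2300/475⌉ = 5 containers.
Also, 6 pallets each exceed 475/2 kg, and no two of those can share a container, so at least 6 containers are needed.
A packing using 6 containers:
  container 1: 375 + 75 = 450
  container 2: 350 + 125 = 475
  container 3: 325 + 125 = 450
  container 4: 300 + 50 + 50 = 400
  container 5: 275 = 275
  container 6: 250 = 250
This matches the lower bound, so 6 is optimal.

6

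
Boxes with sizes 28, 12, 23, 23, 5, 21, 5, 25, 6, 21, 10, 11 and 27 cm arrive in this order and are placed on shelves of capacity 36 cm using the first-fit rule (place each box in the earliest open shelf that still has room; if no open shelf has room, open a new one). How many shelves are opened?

7

  28 → shelf 1 (new)  [load 28/36]
  12 → shelf 2 (new)  [load 12/36]
  23 → shelf 2  [load 35/36]
  23 → shelf 3 (new)  [load 23/36]
  5 → shelf 1  [load 33/36]
  21 → shelf 4 (new)  [load 21/36]
  5 → shelf 3  [load 28/36]
  25 → shelf 5 (new)  [load 25/36]
  6 → shelf 3  [load 34/36]
  21 → shelf 6 (new)  [load 21/36]
  10 → shelf 4  [load 31/36]
  11 → shelf 5  [load 36/36]
  27 → shelf 7 (new)  [load 27/36]
7 shelves opened.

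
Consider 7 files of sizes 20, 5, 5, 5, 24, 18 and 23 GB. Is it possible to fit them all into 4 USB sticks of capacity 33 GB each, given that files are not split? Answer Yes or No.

A valid assignment using 4 USB sticks:
  USB stick 1: 24 + 5 = 29
  USB stick 2: 23 + 5 + 5 = 33
  USB stick 3: 20 = 20
  USB stick 4: 18 = 18
Every load is within 33 GB, so 4 USB sticks suffice.

Yes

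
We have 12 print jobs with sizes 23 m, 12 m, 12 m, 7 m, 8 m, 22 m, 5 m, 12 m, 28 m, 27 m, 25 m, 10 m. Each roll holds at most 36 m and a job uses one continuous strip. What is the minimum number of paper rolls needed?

6

Total = 28 + 27 + 25 + 23 + 22 + 12 + 12 + 12 + 10 + 8 + 7 + 5 = 191 m.
Lower bound: ⌈191/36⌉ = 6 paper rolls.
A packing using 6 paper rolls:
  roll 1: 28 + 8 = 36
  roll 2: 27 + 7 = 34
  roll 3: 25 + 10 = 35
  roll 4: 23 + 12 = 35
  roll 5: 22 + 12 = 34
  roll 6: 12 + 5 = 17
This matches the lower bound, so 6 is optimal.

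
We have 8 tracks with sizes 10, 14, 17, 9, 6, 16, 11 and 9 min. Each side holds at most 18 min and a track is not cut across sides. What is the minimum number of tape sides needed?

6

Total = 17 + 16 + 14 + 11 + 10 + 9 + 9 + 6 = 92 min.
Lower bound: ⌈92/18⌉ = 6 tape sides.
A packing using 6 tape sides:
  side 1: 17 = 17
  side 2: 16 = 16
  side 3: 14 = 14
  side 4: 11 + 6 = 17
  side 5: 10 = 10
  side 6: 9 + 9 = 18
This matches the lower bound, so 6 is optimal.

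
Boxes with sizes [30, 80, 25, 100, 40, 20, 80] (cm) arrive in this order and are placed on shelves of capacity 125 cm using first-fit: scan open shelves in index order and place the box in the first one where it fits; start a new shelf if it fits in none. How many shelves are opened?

4

  30 → shelf 1 (new)  [load 30/125]
  80 → shelf 1  [load 110/125]
  25 → shelf 2 (new)  [load 25/125]
  100 → shelf 2  [load 125/125]
  40 → shelf 3 (new)  [load 40/125]
  20 → shelf 3  [load 60/125]
  80 → shelf 4 (new)  [load 80/125]
4 shelves opened.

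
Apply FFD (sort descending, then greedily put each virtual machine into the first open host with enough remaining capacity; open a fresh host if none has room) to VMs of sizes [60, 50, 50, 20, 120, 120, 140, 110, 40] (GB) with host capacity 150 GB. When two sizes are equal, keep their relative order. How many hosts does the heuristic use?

Sorted descending: 140, 120, 120, 110, 60, 50, 50, 40, 20.
  140 → host 1 (new)  [load 140/150]
  120 → host 2 (new)  [load 120/150]
  120 → host 3 (new)  [load 120/150]
  110 → host 4 (new)  [load 110/150]
  60 → host 5 (new)  [load 60/150]
  50 → host 5  [load 110/150]
  50 → host 6 (new)  [load 50/150]
  40 → host 4  [load 150/150]
  20 → host 2  [load 140/150]
6 hosts opened.

6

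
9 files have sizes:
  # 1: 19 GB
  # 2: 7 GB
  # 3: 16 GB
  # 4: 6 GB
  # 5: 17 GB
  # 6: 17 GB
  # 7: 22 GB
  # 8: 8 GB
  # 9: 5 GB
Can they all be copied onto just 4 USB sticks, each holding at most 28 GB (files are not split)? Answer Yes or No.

No

Total = 117 GB; ⌈117/28⌉ = 5.
At least 5 USB sticks are required, but only 4 are allowed.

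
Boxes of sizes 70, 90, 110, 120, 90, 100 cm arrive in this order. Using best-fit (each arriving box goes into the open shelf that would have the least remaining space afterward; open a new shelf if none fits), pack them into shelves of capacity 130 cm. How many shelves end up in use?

  70 → shelf 1 (new)  [load 70/130]
  90 → shelf 2 (new)  [load 90/130]
  110 → shelf 3 (new)  [load 110/130]
  120 → shelf 4 (new)  [load 120/130]
  90 → shelf 5 (new)  [load 90/130]
  100 → shelf 6 (new)  [load 100/130]
6 shelves opened.

6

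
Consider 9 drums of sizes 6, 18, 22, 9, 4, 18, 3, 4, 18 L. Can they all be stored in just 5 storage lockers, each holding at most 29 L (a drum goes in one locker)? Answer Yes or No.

Yes

A valid assignment using 4 storage lockers:
  locker 1: 22 + 6 = 28
  locker 2: 18 + 9 = 27
  locker 3: 18 + 4 + 4 + 3 = 29
  locker 4: 18 = 18
That uses only 4 ≤ 5, so 5 storage lockers are enough.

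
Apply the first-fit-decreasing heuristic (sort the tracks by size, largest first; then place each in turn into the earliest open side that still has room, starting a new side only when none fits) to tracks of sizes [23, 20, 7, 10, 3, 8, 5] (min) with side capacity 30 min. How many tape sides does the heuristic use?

3

Sorted descending: 23, 20, 10, 8, 7, 5, 3.
  23 → side 1 (new)  [load 23/30]
  20 → side 2 (new)  [load 20/30]
  10 → side 2  [load 30/30]
  8 → side 3 (new)  [load 8/30]
  7 → side 1  [load 30/30]
  5 → side 3  [load 13/30]
  3 → side 3  [load 16/30]
3 tape sides opened.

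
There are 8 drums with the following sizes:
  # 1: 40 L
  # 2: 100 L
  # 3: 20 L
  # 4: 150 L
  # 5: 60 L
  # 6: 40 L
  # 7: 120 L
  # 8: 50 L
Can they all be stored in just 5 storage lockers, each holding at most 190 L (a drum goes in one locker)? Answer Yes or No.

A valid assignment using 4 storage lockers:
  locker 1: 150 + 40 = 190
  locker 2: 120 + 60 = 180
  locker 3: 100 + 50 + 40 = 190
  locker 4: 20 = 20
That uses only 4 ≤ 5, so 5 storage lockers are enough.

Yes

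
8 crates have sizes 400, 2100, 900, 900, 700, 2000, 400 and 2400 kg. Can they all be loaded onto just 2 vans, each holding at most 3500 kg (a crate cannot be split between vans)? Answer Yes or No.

No

Total = 9800 kg; ⌈9800/3500⌉ = 3.
At least 3 vans are required, but only 2 are allowed.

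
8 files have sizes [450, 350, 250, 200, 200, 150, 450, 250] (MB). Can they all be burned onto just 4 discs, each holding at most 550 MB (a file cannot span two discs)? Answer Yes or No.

No

Total = 2300 MB; ⌈2300/550⌉ = 5.
At least 5 discs are required, but only 4 are allowed.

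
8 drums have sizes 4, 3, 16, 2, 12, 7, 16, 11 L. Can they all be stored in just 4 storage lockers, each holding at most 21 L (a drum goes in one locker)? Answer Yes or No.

A valid assignment using 4 storage lockers:
  locker 1: 16 + 4 = 20
  locker 2: 16 + 3 + 2 = 21
  locker 3: 12 + 7 = 19
  locker 4: 11 = 11
Every load is within 21 L, so 4 storage lockers suffice.

Yes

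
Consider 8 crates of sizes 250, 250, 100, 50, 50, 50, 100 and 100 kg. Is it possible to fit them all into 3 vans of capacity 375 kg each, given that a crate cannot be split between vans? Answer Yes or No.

A valid assignment using 3 vans:
  van 1: 250 + 100 = 350
  van 2: 250 + 100 = 350
  van 3: 100 + 50 + 50 + 50 = 250
Every load is within 375 kg, so 3 vans suffice.

Yes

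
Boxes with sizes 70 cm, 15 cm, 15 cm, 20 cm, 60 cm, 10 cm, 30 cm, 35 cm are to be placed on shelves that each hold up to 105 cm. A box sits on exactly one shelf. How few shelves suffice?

Total = 70 + 60 + 35 + 30 + 20 + 15 + 15 + 10 = 255 cm.
Lower bound: ⌈255/105⌉ = 3 shelves.
A packing using 3 shelves:
  shelf 1: 70 + 35 = 105
  shelf 2: 60 + 30 + 15 = 105
  shelf 3: 20 + 15 + 10 = 45
This matches the lower bound, so 3 is optimal.

3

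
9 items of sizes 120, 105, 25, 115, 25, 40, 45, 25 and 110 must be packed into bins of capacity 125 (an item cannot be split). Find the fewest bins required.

Total = 120 + 115 + 110 + 105 + 45 + 40 + 25 + 25 + 25 = 610.
Lower bound: ⌈610/125⌉ = 5 bins.
A packing using 6 bins:
  bin 1: 120 = 120
  bin 2: 115 = 115
  bin 3: 110 = 110
  bin 4: 105 = 105
  bin 5: 45 + 40 + 25 = 110
  bin 6: 25 + 25 = 50
No arrangement into 5 bins stays within capacity, so 6 is optimal.

6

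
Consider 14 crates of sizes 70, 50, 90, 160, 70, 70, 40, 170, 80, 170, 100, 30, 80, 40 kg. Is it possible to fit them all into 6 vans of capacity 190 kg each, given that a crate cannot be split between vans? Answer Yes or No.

No

Total = 1220 kg; ⌈1220/190⌉ = 7.
At least 7 vans are required, but only 6 are allowed.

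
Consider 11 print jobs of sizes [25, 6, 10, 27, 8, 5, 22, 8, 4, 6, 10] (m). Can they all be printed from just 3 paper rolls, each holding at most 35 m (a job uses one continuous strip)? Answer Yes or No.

Total = 131 m; ⌈131/35⌉ = 4.
At least 4 paper rolls are required, but only 3 are allowed.

No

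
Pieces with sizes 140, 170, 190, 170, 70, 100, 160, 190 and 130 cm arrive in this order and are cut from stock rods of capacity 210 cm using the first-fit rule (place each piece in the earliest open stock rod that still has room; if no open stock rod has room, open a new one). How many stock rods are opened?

8

  140 → stock rod 1 (new)  [load 140/210]
  170 → stock rod 2 (new)  [load 170/210]
  190 → stock rod 3 (new)  [load 190/210]
  170 → stock rod 4 (new)  [load 170/210]
  70 → stock rod 1  [load 210/210]
  100 → stock rod 5 (new)  [load 100/210]
  160 → stock rod 6 (new)  [load 160/210]
  190 → stock rod 7 (new)  [load 190/210]
  130 → stock rod 8 (new)  [load 130/210]
8 stock rods opened.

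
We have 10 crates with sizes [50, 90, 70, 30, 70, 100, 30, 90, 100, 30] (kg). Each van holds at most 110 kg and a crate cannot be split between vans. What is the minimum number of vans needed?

Total = 100 + 100 + 90 + 90 + 70 + 70 + 50 + 30 + 30 + 30 = 660 kg.
Lower bound: ⌈660/110⌉ = 6 vans.
A packing using 7 vans:
  van 1: 100 = 100
  van 2: 100 = 100
  van 3: 90 = 90
  van 4: 90 = 90
  van 5: 70 + 30 = 100
  van 6: 70 + 30 = 100
  van 7: 50 + 30 = 80
No arrangement into 6 vans stays within capacity, so 7 is optimal.

7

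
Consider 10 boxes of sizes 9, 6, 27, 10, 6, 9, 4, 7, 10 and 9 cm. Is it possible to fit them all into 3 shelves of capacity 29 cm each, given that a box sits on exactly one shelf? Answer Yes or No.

Total = 97 cm; ⌈97/29⌉ = 4.
At least 4 shelves are required, but only 3 are allowed.

No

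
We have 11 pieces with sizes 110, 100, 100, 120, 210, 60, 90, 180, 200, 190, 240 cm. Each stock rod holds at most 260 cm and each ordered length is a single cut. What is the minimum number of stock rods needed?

8

Total = 240 + 210 + 200 + 190 + 180 + 120 + 110 + 100 + 100 + 90 + 60 = 1600 cm.
Lower bound: ⌈1600/260⌉ = 7 stock rods.
A packing using 8 stock rods:
  stock rod 1: 240 = 240
  stock rod 2: 210 = 210
  stock rod 3: 200 + 60 = 260
  stock rod 4: 190 = 190
  stock rod 5: 180 = 180
  stock rod 6: 120 + 110 = 230
  stock rod 7: 100 + 100 = 200
  stock rod 8: 90 = 90
No arrangement into 7 stock rods stays within capacity, so 8 is optimal.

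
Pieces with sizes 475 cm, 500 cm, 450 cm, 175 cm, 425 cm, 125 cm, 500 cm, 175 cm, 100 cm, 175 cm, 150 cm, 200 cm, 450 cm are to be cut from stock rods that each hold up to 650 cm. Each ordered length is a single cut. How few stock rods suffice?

Total = 500 + 500 + 475 + 450 + 450 + 425 + 200 + 175 + 175 + 175 + 150 + 125 + 100 = 3900 cm.
Lower bound: ⌈3900/650⌉ = 6 stock rods.
A packing using 7 stock rods:
  stock rod 1: 500 + 150 = 650
  stock rod 2: 500 + 125 = 625
  stock rod 3: 475 + 175 = 650
  stock rod 4: 450 + 200 = 650
  stock rod 5: 450 + 175 = 625
  stock rod 6: 425 + 175 = 600
  stock rod 7: 100 = 100
No arrangement into 6 stock rods stays within capacity, so 7 is optimal.

7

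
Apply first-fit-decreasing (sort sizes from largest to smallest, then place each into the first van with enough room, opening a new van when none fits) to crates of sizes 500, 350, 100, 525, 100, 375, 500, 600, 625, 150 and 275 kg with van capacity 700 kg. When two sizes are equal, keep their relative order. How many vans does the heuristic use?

Sorted descending: 625, 600, 525, 500, 500, 375, 350, 275, 150, 100, 100.
  625 → van 1 (new)  [load 625/700]
  600 → van 2 (new)  [load 600/700]
  525 → van 3 (new)  [load 525/700]
  500 → van 4 (new)  [load 500/700]
  500 → van 5 (new)  [load 500/700]
  375 → van 6 (new)  [load 375/700]
  350 → van 7 (new)  [load 350/700]
  275 → van 6  [load 650/700]
  150 → van 3  [load 675/700]
  100 → van 2  [load 700/700]
  100 → van 4  [load 600/700]
7 vans opened.

7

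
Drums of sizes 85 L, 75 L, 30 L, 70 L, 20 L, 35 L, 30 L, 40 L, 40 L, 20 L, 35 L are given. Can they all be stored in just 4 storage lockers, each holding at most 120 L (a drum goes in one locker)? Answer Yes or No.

No

Total = 480 L; ⌈480/120⌉ = 4.
The bound of 4 does not rule out 4, but exhaustive search shows no assignment into 4 storage lockers of capacity 120 L exists — the minimum is 5.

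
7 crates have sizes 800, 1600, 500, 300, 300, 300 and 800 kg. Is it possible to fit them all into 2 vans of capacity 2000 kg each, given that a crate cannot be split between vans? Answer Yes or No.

No

Total = 4600 kg; ⌈4600/2000⌉ = 3.
At least 3 vans are required, but only 2 are allowed.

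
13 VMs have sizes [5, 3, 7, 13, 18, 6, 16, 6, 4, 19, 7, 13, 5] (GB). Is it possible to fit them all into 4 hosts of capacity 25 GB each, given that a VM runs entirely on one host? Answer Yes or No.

No

Total = 122 GB; ⌈122/25⌉ = 5.
At least 5 hosts are required, but only 4 are allowed.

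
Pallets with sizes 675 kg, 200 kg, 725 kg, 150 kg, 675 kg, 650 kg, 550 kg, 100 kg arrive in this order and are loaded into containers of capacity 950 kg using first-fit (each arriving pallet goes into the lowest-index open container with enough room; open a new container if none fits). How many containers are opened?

  675 → container 1 (new)  [load 675/950]
  200 → container 1  [load 875/950]
  725 → container 2 (new)  [load 725/950]
  150 → container 2  [load 875/950]
  675 → container 3 (new)  [load 675/950]
  650 → container 4 (new)  [load 650/950]
  550 → container 5 (new)  [load 550/950]
  100 → container 3  [load 775/950]
5 containers opened.

5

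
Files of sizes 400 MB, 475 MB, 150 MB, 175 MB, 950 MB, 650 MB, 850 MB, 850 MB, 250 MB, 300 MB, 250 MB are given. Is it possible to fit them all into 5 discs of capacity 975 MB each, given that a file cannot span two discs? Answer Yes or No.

Total = 5300 MB; ⌈5300/975⌉ = 6.
At least 6 discs are required, but only 5 are allowed.

No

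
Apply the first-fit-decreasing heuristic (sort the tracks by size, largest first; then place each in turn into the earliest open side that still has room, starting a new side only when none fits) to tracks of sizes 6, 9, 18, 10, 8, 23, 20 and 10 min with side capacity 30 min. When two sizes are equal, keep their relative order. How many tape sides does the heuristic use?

4

Sorted descending: 23, 20, 18, 10, 10, 9, 8, 6.
  23 → side 1 (new)  [load 23/30]
  20 → side 2 (new)  [load 20/30]
  18 → side 3 (new)  [load 18/30]
  10 → side 2  [load 30/30]
  10 → side 3  [load 28/30]
  9 → side 4 (new)  [load 9/30]
  8 → side 4  [load 17/30]
  6 → side 1  [load 29/30]
4 tape sides opened.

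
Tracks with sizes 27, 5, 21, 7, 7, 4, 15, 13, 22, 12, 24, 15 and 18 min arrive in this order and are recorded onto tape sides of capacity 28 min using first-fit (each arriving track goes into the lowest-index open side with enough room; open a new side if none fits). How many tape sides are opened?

8

  27 → side 1 (new)  [load 27/28]
  5 → side 2 (new)  [load 5/28]
  21 → side 2  [load 26/28]
  7 → side 3 (new)  [load 7/28]
  7 → side 3  [load 14/28]
  4 → side 3  [load 18/28]
  15 → side 4 (new)  [load 15/28]
  13 → side 4  [load 28/28]
  22 → side 5 (new)  [load 22/28]
  12 → side 6 (new)  [load 12/28]
  24 → side 7 (new)  [load 24/28]
  15 → side 6  [load 27/28]
  18 → side 8 (new)  [load 18/28]
8 tape sides opened.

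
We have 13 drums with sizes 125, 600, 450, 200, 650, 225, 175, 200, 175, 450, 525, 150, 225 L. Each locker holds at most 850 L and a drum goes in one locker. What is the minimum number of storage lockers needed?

5

Total = 650 + 600 + 525 + 450 + 450 + 225 + 225 + 200 + 200 + 175 + 175 + 150 + 125 = 4150 L.
Lower bound: ⌈4150/850⌉ = 5 storage lockers.
A packing using 5 storage lockers:
  locker 1: 650 + 200 = 850
  locker 2: 600 + 225 = 825
  locker 3: 525 + 200 + 125 = 850
  locker 4: 450 + 225 + 175 = 850
  locker 5: 450 + 175 + 150 = 775
This matches the lower bound, so 5 is optimal.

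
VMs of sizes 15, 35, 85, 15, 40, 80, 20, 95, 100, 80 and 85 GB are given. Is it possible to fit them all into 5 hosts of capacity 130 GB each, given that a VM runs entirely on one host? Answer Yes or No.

Total = 650 GB; ⌈650/130⌉ = 5.
6 VMs each exceed half the capacity and cannot share a host, forcing at least 6 hosts.
At least 6 hosts are required, but only 5 are allowed.

No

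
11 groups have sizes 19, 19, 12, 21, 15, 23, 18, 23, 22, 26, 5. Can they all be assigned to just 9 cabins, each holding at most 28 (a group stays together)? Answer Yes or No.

Yes

A valid assignment using 9 cabins:
  cabin 1: 26 = 26
  cabin 2: 23 + 5 = 28
  cabin 3: 23 = 23
  cabin 4: 22 = 22
  cabin 5: 21 = 21
  cabin 6: 19 = 19
  cabin 7: 19 = 19
  cabin 8: 18 = 18
  cabin 9: 15 + 12 = 27
Every load is within 28, so 9 cabins suffice.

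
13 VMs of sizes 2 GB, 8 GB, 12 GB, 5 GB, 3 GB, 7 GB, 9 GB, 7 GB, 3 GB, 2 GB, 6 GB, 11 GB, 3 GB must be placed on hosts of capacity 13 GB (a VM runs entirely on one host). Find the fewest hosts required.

7

Total = 12 + 11 + 9 + 8 + 7 + 7 + 6 + 5 + 3 + 3 + 3 + 2 + 2 = 78 GB.
Lower bound: ⌈78/13⌉ = 6 hosts.
A packing using 7 hosts:
  host 1: 12 = 12
  host 2: 11 + 2 = 13
  host 3: 9 + 3 = 12
  host 4: 8 + 5 = 13
  host 5: 7 + 6 = 13
  host 6: 7 + 3 + 3 = 13
  host 7: 2 = 2
No arrangement into 6 hosts stays within capacity, so 7 is optimal.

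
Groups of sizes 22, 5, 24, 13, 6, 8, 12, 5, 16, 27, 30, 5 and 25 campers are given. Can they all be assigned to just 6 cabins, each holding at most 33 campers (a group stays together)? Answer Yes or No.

No

Total = 198 campers; ⌈198/33⌉ = 6.
The bound of 6 does not rule out 6, but exhaustive search shows no assignment into 6 cabins of capacity 33 campers exists — the minimum is 7.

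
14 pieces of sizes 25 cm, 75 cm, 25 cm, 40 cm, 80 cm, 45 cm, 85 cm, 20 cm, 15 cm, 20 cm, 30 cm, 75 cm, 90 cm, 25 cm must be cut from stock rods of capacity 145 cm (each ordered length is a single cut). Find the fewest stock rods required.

Total = 90 + 85 + 80 + 75 + 75 + 45 + 40 + 30 + 25 + 25 + 25 + 20 + 20 + 15 = 650 cm.
Lower bound: ⌈650/145⌉ = 5 stock rods.
A packing using 5 stock rods:
  stock rod 1: 90 + 45 = 135
  stock rod 2: 85 + 40 + 20 = 145
  stock rod 3: 80 + 30 + 25 = 135
  stock rod 4: 75 + 25 + 25 + 20 = 145
  stock rod 5: 75 + 15 = 90
This matches the lower bound, so 5 is optimal.

5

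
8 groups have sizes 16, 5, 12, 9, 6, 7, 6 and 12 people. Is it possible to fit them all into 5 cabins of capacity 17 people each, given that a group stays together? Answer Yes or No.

Yes

A valid assignment using 5 cabins:
  cabin 1: 16 = 16
  cabin 2: 12 + 5 = 17
  cabin 3: 12 = 12
  cabin 4: 9 + 7 = 16
  cabin 5: 6 + 6 = 12
Every load is within 17 people, so 5 cabins suffice.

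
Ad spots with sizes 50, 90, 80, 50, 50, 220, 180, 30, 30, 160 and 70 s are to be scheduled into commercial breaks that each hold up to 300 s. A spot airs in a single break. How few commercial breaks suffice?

Total = 220 + 180 + 160 + 90 + 80 + 70 + 50 + 50 + 50 + 30 + 30 = 1010 s.
Lower bound: ⌈1010/300⌉ = 4 commercial breaks.
A packing using 4 commercial breaks:
  break 1: 220 + 80 = 300
  break 2: 180 + 90 + 30 = 300
  break 3: 160 + 70 + 50 = 280
  break 4: 50 + 50 + 30 = 130
This matches the lower bound, so 4 is optimal.

4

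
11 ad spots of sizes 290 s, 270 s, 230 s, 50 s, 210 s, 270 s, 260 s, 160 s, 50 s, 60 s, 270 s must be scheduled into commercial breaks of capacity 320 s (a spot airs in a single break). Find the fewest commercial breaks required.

Total = 290 + 270 + 270 + 270 + 260 + 230 + 210 + 160 + 60 + 50 + 50 = 2120 s.
Lower bound: ⌈2120/320⌉ = 7 commercial breaks.
A packing using 8 commercial breaks:
  break 1: 290 = 290
  break 2: 270 + 50 = 320
  break 3: 270 + 50 = 320
  break 4: 270 = 270
  break 5: 260 + 60 = 320
  break 6: 230 = 230
  break 7: 210 = 210
  break 8: 160 = 160
No arrangement into 7 commercial breaks stays within capacity, so 8 is optimal.

8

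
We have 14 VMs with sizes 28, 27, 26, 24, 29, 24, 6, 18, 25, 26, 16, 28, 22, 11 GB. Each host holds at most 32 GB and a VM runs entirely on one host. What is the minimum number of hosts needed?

12

Total = 29 + 28 + 28 + 27 + 26 + 26 + 25 + 24 + 24 + 22 + 18 + 16 + 11 + 6 = 310 GB.
Lower bound: ⌈310/32⌉ = 10 hosts.
Also, 11 VMs each exceed 16 GB, and no two of those can share a host, so at least 11 hosts are needed.
A packing using 12 hosts:
  host 1: 29 = 29
  host 2: 28 = 28
  host 3: 28 = 28
  host 4: 27 = 27
  host 5: 26 + 6 = 32
  host 6: 26 = 26
  host 7: 25 = 25
  host 8: 24 = 24
  host 9: 24 = 24
  host 10: 22 = 22
  host 11: 18 + 11 = 29
  host 12: 16 = 16
No arrangement into 11 hosts stays within capacity, so 12 is optimal.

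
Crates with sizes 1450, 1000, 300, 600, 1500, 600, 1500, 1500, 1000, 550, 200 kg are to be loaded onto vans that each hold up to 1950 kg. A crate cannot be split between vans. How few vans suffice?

7

Total = 1500 + 1500 + 1500 + 1450 + 1000 + 1000 + 600 + 600 + 550 + 300 + 200 = 10200 kg.
Lower bound: ⌈10200/1950⌉ = 6 vans.
A packing using 7 vans:
  van 1: 1500 + 300 = 1800
  van 2: 1500 + 200 = 1700
  van 3: 1500 = 1500
  van 4: 1450 = 1450
  van 5: 1000 + 600 = 1600
  van 6: 1000 + 600 = 1600
  van 7: 550 = 550
No arrangement into 6 vans stays within capacity, so 7 is optimal.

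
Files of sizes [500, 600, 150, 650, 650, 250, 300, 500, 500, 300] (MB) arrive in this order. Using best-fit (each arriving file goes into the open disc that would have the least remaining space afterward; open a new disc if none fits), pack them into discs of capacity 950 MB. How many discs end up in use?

  500 → disc 1 (new)  [load 500/950]
  600 → disc 2 (new)  [load 600/950]
  150 → disc 2  [load 750/950]
  650 → disc 3 (new)  [load 650/950]
  650 → disc 4 (new)  [load 650/950]
  250 → disc 3  [load 900/950]
  300 → disc 4  [load 950/950]
  500 → disc 5 (new)  [load 500/950]
  500 → disc 6 (new)  [load 500/950]
  300 → disc 1  [load 800/950]
6 discs opened.

6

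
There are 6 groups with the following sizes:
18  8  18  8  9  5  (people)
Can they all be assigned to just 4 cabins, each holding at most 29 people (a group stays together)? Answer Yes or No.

Yes

A valid assignment using 3 cabins:
  cabin 1: 18 + 9 = 27
  cabin 2: 18 + 8 = 26
  cabin 3: 8 + 5 = 13
That uses only 3 ≤ 4, so 4 cabins are enough.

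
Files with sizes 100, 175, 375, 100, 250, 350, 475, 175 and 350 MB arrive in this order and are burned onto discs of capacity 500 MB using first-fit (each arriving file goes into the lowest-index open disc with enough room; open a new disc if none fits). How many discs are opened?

  100 → disc 1 (new)  [load 100/500]
  175 → disc 1  [load 275/500]
  375 → disc 2 (new)  [load 375/500]
  100 → disc 1  [load 375/500]
  250 → disc 3 (new)  [load 250/500]
  350 → disc 4 (new)  [load 350/500]
  475 → disc 5 (new)  [load 475/500]
  175 → disc 3  [load 425/500]
  350 → disc 6 (new)  [load 350/500]
6 discs opened.

6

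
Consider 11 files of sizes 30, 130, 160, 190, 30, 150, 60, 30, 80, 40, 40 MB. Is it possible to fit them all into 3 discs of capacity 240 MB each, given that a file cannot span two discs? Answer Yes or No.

Total = 940 MB; ⌈940/240⌉ = 4.
At least 4 discs are required, but only 3 are allowed.

No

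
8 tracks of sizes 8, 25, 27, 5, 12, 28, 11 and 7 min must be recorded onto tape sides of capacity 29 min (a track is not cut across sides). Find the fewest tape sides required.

5

Total = 28 + 27 + 25 + 12 + 11 + 8 + 7 + 5 = 123 min.
Lower bound: ⌈123/29⌉ = 5 tape sides.
A packing using 5 tape sides:
  side 1: 28 = 28
  side 2: 27 = 27
  side 3: 25 = 25
  side 4: 12 + 11 + 5 = 28
  side 5: 8 + 7 = 15
This matches the lower bound, so 5 is optimal.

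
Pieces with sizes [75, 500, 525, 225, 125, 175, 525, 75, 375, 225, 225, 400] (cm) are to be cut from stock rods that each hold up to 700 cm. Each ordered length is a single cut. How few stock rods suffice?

Total = 525 + 525 + 500 + 400 + 375 + 225 + 225 + 225 + 175 + 125 + 75 + 75 = 3450 cm.
Lower bound: ⌈3450/700⌉ = 5 stock rods.
A packing using 6 stock rods:
  stock rod 1: 525 + 175 = 700
  stock rod 2: 525 + 125 = 650
  stock rod 3: 500 + 75 + 75 = 650
  stock rod 4: 400 + 225 = 625
  stock rod 5: 375 + 225 = 600
  stock rod 6: 225 = 225
No arrangement into 5 stock rods stays within capacity, so 6 is optimal.

6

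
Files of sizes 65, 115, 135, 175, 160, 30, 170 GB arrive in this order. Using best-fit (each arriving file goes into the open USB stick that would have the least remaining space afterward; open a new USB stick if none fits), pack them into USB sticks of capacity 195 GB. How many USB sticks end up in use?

5

  65 → USB stick 1 (new)  [load 65/195]
  115 → USB stick 1  [load 180/195]
  135 → USB stick 2 (new)  [load 135/195]
  175 → USB stick 3 (new)  [load 175/195]
  160 → USB stick 4 (new)  [load 160/195]
  30 → USB stick 4  [load 190/195]
  170 → USB stick 5 (new)  [load 170/195]
5 USB sticks opened.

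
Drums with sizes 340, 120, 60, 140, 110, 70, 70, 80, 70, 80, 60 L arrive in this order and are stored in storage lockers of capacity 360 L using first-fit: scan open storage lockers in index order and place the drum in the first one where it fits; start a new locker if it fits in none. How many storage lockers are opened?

  340 → locker 1 (new)  [load 340/360]
  120 → locker 2 (new)  [load 120/360]
  60 → locker 2  [load 180/360]
  140 → locker 2  [load 320/360]
  110 → locker 3 (new)  [load 110/360]
  70 → locker 3  [load 180/360]
  70 → locker 3  [load 250/360]
  80 → locker 3  [load 330/360]
  70 → locker 4 (new)  [load 70/360]
  80 → locker 4  [load 150/360]
  60 → locker 4  [load 210/360]
4 storage lockers opened.

4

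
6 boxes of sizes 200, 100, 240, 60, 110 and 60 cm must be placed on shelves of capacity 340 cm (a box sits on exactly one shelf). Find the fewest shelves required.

3

Total = 240 + 200 + 110 + 100 + 60 + 60 = 770 cm.
Lower bound: ⌈770/340⌉ = 3 shelves.
A packing using 3 shelves:
  shelf 1: 240 + 100 = 340
  shelf 2: 200 + 110 = 310
  shelf 3: 60 + 60 = 120
This matches the lower bound, so 3 is optimal.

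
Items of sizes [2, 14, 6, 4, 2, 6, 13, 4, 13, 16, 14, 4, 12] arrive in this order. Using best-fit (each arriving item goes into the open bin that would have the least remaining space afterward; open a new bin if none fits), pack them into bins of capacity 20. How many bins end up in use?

7

  2 → bin 1 (new)  [load 2/20]
  14 → bin 1  [load 16/20]
  6 → bin 2 (new)  [load 6/20]
  4 → bin 1  [load 20/20]
  2 → bin 2  [load 8/20]
  6 → bin 2  [load 14/20]
  13 → bin 3 (new)  [load 13/20]
  4 → bin 2  [load 18/20]
  13 → bin 4 (new)  [load 13/20]
  16 → bin 5 (new)  [load 16/20]
  14 → bin 6 (new)  [load 14/20]
  4 → bin 5  [load 20/20]
  12 → bin 7 (new)  [load 12/20]
7 bins opened.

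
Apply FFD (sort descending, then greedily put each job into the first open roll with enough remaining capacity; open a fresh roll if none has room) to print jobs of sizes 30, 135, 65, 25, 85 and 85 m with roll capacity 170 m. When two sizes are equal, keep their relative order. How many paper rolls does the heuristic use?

Sorted descending: 135, 85, 85, 65, 30, 25.
  135 → roll 1 (new)  [load 135/170]
  85 → roll 2 (new)  [load 85/170]
  85 → roll 2  [load 170/170]
  65 → roll 3 (new)  [load 65/170]
  30 → roll 1  [load 165/170]
  25 → roll 3  [load 90/170]
3 paper rolls opened.

3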